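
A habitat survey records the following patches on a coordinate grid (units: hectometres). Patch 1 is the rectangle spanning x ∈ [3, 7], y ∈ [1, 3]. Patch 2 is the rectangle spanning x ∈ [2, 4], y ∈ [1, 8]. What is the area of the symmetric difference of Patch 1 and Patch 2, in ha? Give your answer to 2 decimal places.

|Patch 1∩Patch 2|: x∈[3,4], y∈[1,3] → 1·2 = 2.
|Patch 1 △ Patch 2| = |Patch 1| + |Patch 2| − 2·|Patch 1∩Patch 2| = 8 + 14 − 4 = 18.00.

18.00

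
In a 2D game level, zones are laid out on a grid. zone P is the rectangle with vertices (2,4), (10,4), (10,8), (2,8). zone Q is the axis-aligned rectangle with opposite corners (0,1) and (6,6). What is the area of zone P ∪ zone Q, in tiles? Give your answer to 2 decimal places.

By inclusion–exclusion:
Individual areas: |zone P| = 32, |zone Q| = 30.
|zone P∩zone Q|: x∈[2,6], y∈[4,6] → 4·2 = 8.
|zone P ∪ zone Q| = 62 − 8 = 54.00.

54.00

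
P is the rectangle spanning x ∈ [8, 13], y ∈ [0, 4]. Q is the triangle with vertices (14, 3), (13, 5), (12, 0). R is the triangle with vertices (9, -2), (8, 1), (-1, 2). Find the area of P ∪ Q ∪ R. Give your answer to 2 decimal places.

By inclusion–exclusion:
Individual areas: |P| = 20, |Q| = 3.5, |R| = 13.
|P∩Q| = 1.65.
|P∩R| = 0.1667.
|Q∩R| = 0.
|P∩Q∩R| = 0.
|P ∪ Q ∪ R| = 36.5 − 1.8167 + 0 = 34.68.

34.68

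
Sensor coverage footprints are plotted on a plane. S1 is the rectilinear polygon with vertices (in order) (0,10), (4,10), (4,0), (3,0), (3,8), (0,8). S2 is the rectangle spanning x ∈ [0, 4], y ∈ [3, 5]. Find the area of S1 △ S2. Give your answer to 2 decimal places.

|S1| = 16, |S2| = 8, |S1∩S2| = 2.
|S1 △ S2| = |S1| + |S2| − 2·|S1∩S2| = 16 + 8 − 4 = 20.00.

20.00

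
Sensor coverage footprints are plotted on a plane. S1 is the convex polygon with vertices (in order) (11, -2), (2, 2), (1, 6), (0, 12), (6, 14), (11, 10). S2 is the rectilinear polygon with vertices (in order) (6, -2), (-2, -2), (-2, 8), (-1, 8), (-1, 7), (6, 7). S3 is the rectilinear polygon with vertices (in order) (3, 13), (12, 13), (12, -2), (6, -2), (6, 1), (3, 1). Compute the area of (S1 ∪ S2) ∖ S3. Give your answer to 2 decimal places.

71.54

|S1 ∪ S2| = 171.3611.
|(S1 ∪ S2) ∩ S3| = 99.8194.
|(S1 ∪ S2) ∖ S3| = 171.3611 − 99.8194 = 71.54.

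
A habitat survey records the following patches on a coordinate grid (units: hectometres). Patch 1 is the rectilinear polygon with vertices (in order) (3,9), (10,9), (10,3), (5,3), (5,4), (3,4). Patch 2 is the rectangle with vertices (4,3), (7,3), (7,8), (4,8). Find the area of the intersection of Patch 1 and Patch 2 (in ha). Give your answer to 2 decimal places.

14.00

The intersection is the polygon with vertices (5,3), (5,4), (4,4), (4,8), (7,8), (7,3).
By the shoelace formula its area is 14.00.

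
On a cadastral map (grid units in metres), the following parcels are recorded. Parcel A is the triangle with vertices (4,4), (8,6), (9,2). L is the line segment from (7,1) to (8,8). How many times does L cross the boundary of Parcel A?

2

The segment meets the boundary at (7.692,5.846), (7.243,2.703).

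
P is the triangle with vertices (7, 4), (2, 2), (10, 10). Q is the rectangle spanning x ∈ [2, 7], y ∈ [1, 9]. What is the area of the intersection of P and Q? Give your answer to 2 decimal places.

The intersection is the polygon with vertices (2,2), (7,7), (7,4).
By the shoelace formula its area is 7.50.

7.50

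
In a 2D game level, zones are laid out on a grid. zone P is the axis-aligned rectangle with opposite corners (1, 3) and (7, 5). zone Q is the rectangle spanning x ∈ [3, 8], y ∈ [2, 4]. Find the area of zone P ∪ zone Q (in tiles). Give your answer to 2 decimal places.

18.00

By inclusion–exclusion:
Individual areas: |zone P| = 12, |zone Q| = 10.
|zone P∩zone Q|: x∈[3,7], y∈[3,4] → 4·1 = 4.
|zone P ∪ zone Q| = 22 − 4 = 18.00.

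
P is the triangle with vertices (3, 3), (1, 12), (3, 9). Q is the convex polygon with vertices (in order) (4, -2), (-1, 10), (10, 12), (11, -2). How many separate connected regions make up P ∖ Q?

1

P ∖ Q is a single connected region.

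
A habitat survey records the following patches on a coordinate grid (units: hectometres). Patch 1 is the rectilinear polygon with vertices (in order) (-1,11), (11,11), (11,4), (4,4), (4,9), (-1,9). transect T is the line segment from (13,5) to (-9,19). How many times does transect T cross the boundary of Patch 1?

2

The segment meets the boundary at (3.571,11), (11,6.273).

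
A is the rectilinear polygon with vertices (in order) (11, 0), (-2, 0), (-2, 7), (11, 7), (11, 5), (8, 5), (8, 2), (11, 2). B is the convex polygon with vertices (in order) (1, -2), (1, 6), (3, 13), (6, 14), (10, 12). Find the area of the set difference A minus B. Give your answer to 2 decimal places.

|A| = 82, |A∩B| = 24.6071.
|A ∖ B| = |A| − |A∩B| = 82 − 24.6071 = 57.39.

57.39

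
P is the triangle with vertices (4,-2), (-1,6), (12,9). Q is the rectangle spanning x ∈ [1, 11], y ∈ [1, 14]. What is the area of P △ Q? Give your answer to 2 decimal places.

91.14

|P| = 59.5, |Q| = 130, |P∩Q| = 49.1811.
|P △ Q| = |P| + |Q| − 2·|P∩Q| = 59.5 + 130 − 98.3622 = 91.14.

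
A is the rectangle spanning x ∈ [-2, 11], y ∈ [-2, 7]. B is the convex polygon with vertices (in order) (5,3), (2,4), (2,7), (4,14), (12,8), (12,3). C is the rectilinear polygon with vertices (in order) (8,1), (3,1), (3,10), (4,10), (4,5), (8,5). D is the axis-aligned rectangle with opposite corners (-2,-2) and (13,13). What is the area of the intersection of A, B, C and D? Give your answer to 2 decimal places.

The intersection is the polygon with vertices (3,3.667), (3,7), (4,7), (4,5), (8,5), (8,3), (5,3).
By the shoelace formula its area is 11.33.

11.33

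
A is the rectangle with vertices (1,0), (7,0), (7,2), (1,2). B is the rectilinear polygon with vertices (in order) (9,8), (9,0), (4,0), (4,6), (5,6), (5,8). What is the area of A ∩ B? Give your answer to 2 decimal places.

The intersection is the polygon with vertices (7,2), (7,0), (4,0), (4,2).
By the shoelace formula its area is 6.00.

6.00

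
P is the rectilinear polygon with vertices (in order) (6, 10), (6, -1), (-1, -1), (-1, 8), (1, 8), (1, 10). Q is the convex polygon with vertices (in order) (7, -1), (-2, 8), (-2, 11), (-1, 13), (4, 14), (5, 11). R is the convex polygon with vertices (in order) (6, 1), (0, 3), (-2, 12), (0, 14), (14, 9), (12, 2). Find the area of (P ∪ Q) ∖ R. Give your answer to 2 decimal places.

|P ∪ Q| = 104.0833.
|(P ∪ Q) ∩ R| = 74.24.
|(P ∪ Q) ∖ R| = 104.0833 − 74.24 = 29.84.

29.84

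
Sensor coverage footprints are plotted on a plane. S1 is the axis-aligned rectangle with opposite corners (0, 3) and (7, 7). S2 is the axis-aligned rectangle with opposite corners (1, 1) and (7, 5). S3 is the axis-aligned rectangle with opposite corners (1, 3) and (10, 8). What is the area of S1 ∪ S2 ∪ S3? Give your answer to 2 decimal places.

By inclusion–exclusion:
Individual areas: |S1| = 28, |S2| = 24, |S3| = 45.
|S1∩S2|: x∈[1,7], y∈[3,5] → 6·2 = 12.
|S1∩S3|: x∈[1,7], y∈[3,7] → 6·4 = 24.
|S2∩S3|: x∈[1,7], y∈[3,5] → 6·2 = 12.
|S1∩S2∩S3| = 12.
|S1 ∪ S2 ∪ S3| = 97 − 48 + 12 = 61.00.

61.00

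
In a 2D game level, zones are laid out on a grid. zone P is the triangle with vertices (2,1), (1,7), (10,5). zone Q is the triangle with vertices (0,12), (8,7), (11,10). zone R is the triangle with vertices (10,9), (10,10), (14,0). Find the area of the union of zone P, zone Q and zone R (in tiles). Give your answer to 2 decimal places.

47.36

By inclusion–exclusion:
Individual areas: |zone P| = 26, |zone Q| = 19.5, |zone R| = 2.
|zone P∩zone Q| = 0.
|zone P∩zone R| = 0.
|zone Q∩zone R| = 0.1429.
|zone P∩zone Q∩zone R| = 0.
|zone P ∪ zone Q ∪ zone R| = 47.5 − 0.1429 + 0 = 47.36.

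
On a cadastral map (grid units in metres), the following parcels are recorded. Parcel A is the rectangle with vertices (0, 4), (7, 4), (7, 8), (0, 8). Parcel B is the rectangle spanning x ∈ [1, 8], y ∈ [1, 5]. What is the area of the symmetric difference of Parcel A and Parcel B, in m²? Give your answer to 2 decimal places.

44.00

|Parcel A∩Parcel B|: x∈[1,7], y∈[4,5] → 6·1 = 6.
|Parcel A △ Parcel B| = |Parcel A| + |Parcel B| − 2·|Parcel A∩Parcel B| = 28 + 28 − 12 = 44.00.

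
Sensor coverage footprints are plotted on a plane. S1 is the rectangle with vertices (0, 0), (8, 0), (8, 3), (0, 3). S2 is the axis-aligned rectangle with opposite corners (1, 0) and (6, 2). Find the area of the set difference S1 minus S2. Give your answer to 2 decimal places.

|S1∩S2|: x∈[1,6], y∈[0,2] → 5·2 = 10.
|S1| = 24.
|S1 ∖ S2| = |S1| − |S1∩S2| = 24 − 10 = 14.00.

14.00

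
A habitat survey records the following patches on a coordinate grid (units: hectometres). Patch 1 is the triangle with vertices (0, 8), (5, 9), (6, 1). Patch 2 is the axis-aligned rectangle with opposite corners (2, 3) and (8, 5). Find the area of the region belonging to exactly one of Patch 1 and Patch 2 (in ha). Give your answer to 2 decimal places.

23.71

|Patch 1| = 20.5, |Patch 2| = 12, |Patch 1∩Patch 2| = 4.3929.
|Patch 1 △ Patch 2| = |Patch 1| + |Patch 2| − 2·|Patch 1∩Patch 2| = 20.5 + 12 − 8.7857 = 23.71.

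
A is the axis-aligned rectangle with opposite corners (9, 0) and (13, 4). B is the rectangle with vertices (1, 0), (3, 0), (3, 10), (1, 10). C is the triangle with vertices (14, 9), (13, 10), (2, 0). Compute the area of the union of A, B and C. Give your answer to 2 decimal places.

46.42

By inclusion–exclusion:
Individual areas: |A| = 16, |B| = 20, |C| = 10.5.
|A∩B| = 0 (no overlap).
|A∩C| = 0.
|B∩C| = 0.0795.
|A∩B∩C| = 0.
|A ∪ B ∪ C| = 46.5 − 0.0795 + 0 = 46.42.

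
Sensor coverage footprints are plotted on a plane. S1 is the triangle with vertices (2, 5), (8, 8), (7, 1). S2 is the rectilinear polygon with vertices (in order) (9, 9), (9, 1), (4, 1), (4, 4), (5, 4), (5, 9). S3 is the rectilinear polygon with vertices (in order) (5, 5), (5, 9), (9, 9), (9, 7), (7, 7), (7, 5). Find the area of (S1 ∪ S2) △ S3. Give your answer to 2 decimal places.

|S1 ∪ S2| = 39.85.
|(S1 ∪ S2) ∩ S3| = 12.
|(S1 ∪ S2) △ S3| = 39.85 + 12 − 24 = 27.85.

27.85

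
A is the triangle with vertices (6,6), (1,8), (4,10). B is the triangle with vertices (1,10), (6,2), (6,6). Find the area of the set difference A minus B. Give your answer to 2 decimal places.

|A| = 8, |A∩B| = 2.852.
|A ∖ B| = |A| − |A∩B| = 8 − 2.852 = 5.15.

5.15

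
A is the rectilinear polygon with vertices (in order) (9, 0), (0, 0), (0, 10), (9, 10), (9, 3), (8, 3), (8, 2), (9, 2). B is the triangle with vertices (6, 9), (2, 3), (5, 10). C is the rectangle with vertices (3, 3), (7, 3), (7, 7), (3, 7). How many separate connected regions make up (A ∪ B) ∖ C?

(A ∪ B) ∖ C is a single connected region.

1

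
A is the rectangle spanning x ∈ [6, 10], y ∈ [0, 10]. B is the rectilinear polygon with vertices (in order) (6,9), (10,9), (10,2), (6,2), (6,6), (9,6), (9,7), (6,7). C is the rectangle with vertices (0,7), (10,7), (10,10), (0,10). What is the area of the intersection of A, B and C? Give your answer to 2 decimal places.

8.00

The intersection is the polygon with vertices (6,7), (6,9), (10,9), (10,7), (9,7).
By the shoelace formula its area is 8.00.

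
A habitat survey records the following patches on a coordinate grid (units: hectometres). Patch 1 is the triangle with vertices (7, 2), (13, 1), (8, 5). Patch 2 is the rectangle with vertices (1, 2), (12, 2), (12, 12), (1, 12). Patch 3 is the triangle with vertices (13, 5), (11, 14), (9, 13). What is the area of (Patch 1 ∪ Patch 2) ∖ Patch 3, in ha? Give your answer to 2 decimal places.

|Patch 1 ∪ Patch 2| = 112.375.
|(Patch 1 ∪ Patch 2) ∩ Patch 3| = 5.5556.
|(Patch 1 ∪ Patch 2) ∖ Patch 3| = 112.375 − 5.5556 = 106.82.

106.82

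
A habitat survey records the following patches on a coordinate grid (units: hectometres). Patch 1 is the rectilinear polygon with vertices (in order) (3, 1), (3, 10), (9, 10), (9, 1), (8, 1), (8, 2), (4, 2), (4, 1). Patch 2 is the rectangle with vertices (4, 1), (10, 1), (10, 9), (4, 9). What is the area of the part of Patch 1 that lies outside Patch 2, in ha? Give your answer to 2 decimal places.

14.00

|Patch 1| = 50, |Patch 1∩Patch 2| = 36.
|Patch 1 ∖ Patch 2| = |Patch 1| − |Patch 1∩Patch 2| = 50 − 36 = 14.00.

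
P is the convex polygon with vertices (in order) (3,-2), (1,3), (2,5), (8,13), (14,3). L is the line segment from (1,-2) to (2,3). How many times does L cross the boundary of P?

The segment meets the boundary at (1.667,1.333).

1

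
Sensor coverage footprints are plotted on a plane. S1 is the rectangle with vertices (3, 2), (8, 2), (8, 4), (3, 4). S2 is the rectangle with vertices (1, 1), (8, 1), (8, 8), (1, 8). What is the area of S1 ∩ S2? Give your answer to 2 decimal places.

10.00

|S1∩S2|: x∈[3,8], y∈[2,4] → 5·2 = 10.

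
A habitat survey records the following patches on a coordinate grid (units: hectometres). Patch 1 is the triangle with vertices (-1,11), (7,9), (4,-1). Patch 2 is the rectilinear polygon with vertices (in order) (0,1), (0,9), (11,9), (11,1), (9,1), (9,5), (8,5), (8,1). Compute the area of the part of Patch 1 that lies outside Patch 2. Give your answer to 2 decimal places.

|Patch 1| = 43, |Patch 1∩Patch 2| = 34.3667.
|Patch 1 ∖ Patch 2| = |Patch 1| − |Patch 1∩Patch 2| = 43 − 34.3667 = 8.63.

8.63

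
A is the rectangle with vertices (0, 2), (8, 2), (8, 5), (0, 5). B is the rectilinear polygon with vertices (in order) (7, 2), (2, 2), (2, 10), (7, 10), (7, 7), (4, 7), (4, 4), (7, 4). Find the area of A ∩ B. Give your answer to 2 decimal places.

The intersection is the polygon with vertices (4,5), (4,4), (7,4), (7,2), (2,2), (2,5).
By the shoelace formula its area is 12.00.

12.00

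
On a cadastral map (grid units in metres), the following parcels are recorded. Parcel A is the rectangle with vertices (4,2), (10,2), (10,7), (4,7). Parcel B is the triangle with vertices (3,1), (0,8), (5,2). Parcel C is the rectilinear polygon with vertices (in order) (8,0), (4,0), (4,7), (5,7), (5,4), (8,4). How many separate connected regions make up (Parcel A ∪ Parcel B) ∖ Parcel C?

(Parcel A ∪ Parcel B) ∖ Parcel C splits into 2 disjoint pieces (area 19, area 7.65).

2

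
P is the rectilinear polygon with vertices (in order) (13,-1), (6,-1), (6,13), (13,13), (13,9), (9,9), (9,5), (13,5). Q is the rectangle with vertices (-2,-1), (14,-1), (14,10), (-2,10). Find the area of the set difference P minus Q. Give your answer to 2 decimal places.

|P| = 82, |P∩Q| = 61.
|P ∖ Q| = |P| − |P∩Q| = 82 − 61 = 21.00.

21.00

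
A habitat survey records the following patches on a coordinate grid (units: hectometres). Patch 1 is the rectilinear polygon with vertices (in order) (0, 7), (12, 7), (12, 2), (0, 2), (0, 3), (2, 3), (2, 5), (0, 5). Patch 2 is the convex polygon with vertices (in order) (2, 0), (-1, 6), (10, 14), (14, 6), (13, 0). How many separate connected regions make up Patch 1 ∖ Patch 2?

Patch 1 ∖ Patch 2 splits into 2 disjoint pieces (area 0.0511, area 0.75).

2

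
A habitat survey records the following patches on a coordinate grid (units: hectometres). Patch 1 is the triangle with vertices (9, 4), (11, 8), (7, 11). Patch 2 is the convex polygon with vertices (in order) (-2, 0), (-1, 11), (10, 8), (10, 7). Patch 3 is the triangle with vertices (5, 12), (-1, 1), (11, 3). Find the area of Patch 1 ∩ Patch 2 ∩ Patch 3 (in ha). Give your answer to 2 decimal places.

The intersection is the polygon with vertices (8.408,6.071), (8,7.5), (8.8,6.3).
By the shoelace formula its area is 0.33.

0.33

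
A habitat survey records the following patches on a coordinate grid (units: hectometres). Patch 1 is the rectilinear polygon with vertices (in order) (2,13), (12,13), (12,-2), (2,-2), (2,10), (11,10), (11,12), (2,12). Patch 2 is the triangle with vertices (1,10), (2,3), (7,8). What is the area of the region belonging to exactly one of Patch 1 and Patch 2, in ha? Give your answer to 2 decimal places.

118.67

|Patch 1| = 132, |Patch 2| = 20, |Patch 1∩Patch 2| = 16.6667.
|Patch 1 △ Patch 2| = |Patch 1| + |Patch 2| − 2·|Patch 1∩Patch 2| = 132 + 20 − 33.3333 = 118.67.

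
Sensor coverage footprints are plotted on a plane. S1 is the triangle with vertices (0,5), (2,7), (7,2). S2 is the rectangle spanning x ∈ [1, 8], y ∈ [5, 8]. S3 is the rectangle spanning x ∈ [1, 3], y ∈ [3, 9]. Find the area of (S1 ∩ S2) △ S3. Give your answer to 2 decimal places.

9.50

|S1 ∩ S2| = 3.5.
|(S1 ∩ S2) ∩ S3| = 3.
|(S1 ∩ S2) △ S3| = 3.5 + 12 − 6 = 9.50.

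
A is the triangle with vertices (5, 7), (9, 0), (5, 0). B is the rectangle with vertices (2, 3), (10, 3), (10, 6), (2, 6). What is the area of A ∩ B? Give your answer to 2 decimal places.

4.29

The intersection is the polygon with vertices (7.286,3), (5,3), (5,6), (5.571,6).
By the shoelace formula its area is 4.29.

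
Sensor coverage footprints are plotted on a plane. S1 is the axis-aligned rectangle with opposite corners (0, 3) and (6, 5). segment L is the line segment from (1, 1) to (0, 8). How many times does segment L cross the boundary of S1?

2

The segment meets the boundary at (0.429,5), (0.714,3).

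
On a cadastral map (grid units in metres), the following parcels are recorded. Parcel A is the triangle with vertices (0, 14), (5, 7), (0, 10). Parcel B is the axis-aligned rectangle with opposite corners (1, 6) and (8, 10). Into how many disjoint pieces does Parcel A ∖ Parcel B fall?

1

Parcel A ∖ Parcel B is a single connected region.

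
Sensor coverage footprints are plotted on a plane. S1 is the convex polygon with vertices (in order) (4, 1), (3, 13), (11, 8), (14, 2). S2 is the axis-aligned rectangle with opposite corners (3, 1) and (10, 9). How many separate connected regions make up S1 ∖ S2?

2

S1 ∖ S2 splits into 2 disjoint pieces (area 12.1333, area 16.1125).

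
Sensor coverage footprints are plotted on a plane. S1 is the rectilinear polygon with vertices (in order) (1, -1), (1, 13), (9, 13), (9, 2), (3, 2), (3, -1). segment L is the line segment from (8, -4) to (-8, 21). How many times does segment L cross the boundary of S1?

2

The segment meets the boundary at (1,6.938), (4.16,2).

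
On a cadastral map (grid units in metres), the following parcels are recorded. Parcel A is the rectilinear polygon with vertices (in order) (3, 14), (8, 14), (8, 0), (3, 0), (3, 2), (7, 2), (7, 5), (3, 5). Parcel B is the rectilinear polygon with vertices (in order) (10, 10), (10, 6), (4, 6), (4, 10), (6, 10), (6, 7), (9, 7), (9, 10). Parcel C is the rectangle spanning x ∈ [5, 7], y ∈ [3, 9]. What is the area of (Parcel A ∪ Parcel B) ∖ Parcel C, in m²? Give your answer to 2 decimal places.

|Parcel A ∪ Parcel B| = 63.
|(Parcel A ∪ Parcel B) ∩ Parcel C| = 8.
|(Parcel A ∪ Parcel B) ∖ Parcel C| = 63 − 8 = 55.00.

55.00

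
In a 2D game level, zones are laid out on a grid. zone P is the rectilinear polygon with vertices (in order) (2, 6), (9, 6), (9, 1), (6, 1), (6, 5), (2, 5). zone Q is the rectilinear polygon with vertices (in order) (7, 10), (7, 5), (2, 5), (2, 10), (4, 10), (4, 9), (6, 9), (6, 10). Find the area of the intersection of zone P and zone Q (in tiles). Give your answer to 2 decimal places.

5.00

The intersection is the polygon with vertices (7,6), (7,5), (6,5), (2,5), (2,6).
By the shoelace formula its area is 5.00.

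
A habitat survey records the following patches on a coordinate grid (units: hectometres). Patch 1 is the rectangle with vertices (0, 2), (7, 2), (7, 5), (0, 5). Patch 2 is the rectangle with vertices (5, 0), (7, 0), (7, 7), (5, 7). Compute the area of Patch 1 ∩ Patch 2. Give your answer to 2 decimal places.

6.00

|Patch 1∩Patch 2|: x∈[5,7], y∈[2,5] → 2·3 = 6.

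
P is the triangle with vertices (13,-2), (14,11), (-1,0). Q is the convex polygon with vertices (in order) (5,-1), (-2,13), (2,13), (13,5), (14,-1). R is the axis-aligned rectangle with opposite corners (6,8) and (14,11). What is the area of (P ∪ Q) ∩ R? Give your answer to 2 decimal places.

8.80

|P ∪ Q| = 148.3204.
|(P ∪ Q) ∩ R| = 8.80.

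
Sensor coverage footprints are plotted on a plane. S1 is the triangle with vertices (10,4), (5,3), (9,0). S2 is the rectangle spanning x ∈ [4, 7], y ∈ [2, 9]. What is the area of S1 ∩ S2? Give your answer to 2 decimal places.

1.73

The intersection is the polygon with vertices (5,3), (7,3.4), (7,2), (6.333,2).
By the shoelace formula its area is 1.73.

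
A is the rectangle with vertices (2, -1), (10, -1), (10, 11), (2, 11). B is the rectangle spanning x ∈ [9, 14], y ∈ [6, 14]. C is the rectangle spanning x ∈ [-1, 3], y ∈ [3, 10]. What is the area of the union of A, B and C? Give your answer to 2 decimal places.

By inclusion–exclusion:
Individual areas: |A| = 96, |B| = 40, |C| = 28.
|A∩B|: x∈[9,10], y∈[6,11] → 1·5 = 5.
|A∩C|: x∈[2,3], y∈[3,10] → 1·7 = 7.
|B∩C| = 0 (no overlap).
|A∩B∩C| = 0.
|A ∪ B ∪ C| = 164 − 12 + 0 = 152.00.

152.00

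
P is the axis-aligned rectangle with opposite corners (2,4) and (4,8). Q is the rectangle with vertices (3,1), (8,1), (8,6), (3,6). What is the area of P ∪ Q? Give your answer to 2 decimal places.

By inclusion–exclusion:
Individual areas: |P| = 8, |Q| = 25.
|P∩Q|: x∈[3,4], y∈[4,6] → 1·2 = 2.
|P ∪ Q| = 33 − 2 = 31.00.

31.00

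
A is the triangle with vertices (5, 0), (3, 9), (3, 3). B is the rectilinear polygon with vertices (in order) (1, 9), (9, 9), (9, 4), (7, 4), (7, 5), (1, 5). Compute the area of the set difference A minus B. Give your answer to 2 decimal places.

|A| = 6, |A∩B| = 1.7778.
|A ∖ B| = |A| − |A∩B| = 6 − 1.7778 = 4.22.

4.22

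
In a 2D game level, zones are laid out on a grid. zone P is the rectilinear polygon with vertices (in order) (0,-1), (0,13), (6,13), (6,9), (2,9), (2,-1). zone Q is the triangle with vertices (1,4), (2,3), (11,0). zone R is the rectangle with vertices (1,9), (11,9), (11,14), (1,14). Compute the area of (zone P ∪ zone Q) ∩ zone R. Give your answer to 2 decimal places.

20.00

The region (zone P ∪ zone Q) ∩ zone R is the polygon with vertices (6,13), (6,9), (2,9), (1,9), (1,13).
By the shoelace formula its area is 20.00.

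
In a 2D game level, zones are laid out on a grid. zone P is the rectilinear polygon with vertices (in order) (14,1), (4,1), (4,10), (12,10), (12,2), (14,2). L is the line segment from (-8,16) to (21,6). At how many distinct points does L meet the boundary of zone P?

2

The segment meets the boundary at (12,9.103), (9.4,10).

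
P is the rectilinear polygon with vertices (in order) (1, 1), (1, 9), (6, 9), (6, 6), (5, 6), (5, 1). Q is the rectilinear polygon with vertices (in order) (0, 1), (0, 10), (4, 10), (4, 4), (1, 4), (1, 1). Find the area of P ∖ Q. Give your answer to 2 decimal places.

20.00

|P| = 35, |P∩Q| = 15.
|P ∖ Q| = |P| − |P∩Q| = 35 − 15 = 20.00.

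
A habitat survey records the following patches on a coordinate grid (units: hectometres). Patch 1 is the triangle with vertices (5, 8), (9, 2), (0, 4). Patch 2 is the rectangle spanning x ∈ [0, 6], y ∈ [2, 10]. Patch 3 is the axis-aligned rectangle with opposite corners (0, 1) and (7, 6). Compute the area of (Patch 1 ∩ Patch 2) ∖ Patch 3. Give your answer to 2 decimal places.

|Patch 1 ∩ Patch 2| = 17.25.
|(Patch 1 ∩ Patch 2) ∩ Patch 3| = 13.5.
|(Patch 1 ∩ Patch 2) ∖ Patch 3| = 17.25 − 13.5 = 3.75.

3.75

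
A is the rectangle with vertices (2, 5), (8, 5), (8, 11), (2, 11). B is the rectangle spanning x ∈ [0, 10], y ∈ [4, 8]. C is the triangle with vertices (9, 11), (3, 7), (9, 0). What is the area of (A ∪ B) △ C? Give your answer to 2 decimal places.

|A ∪ B| = 58.
|(A ∪ B) ∩ C| = 23.4762.
|(A ∪ B) △ C| = 58 + 33 − 46.9524 = 44.05.

44.05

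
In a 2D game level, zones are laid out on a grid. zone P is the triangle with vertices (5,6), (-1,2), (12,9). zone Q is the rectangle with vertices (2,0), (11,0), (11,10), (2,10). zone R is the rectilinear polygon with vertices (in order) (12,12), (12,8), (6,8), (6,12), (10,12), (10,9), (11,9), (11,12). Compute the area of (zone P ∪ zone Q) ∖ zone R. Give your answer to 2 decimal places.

81.58

|zone P ∪ zone Q| = 90.6319.
|(zone P ∪ zone Q) ∩ zone R| = 9.0549.
|(zone P ∪ zone Q) ∖ zone R| = 90.6319 − 9.0549 = 81.58.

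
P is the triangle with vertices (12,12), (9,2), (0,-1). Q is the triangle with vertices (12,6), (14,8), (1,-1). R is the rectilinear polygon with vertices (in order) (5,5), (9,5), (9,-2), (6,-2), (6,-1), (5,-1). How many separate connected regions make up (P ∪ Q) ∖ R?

2

(P ∪ Q) ∖ R splits into 2 disjoint pieces (area 18.4158, area 9.4036).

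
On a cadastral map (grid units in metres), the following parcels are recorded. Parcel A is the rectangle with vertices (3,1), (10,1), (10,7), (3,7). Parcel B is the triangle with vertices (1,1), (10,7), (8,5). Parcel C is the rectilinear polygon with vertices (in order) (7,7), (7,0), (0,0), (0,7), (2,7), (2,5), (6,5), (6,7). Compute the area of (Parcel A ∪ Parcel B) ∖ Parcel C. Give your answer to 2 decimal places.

|Parcel A ∪ Parcel B| = 42.1905.
|(Parcel A ∪ Parcel B) ∩ Parcel C| = 18.1905.
|(Parcel A ∪ Parcel B) ∖ Parcel C| = 42.1905 − 18.1905 = 24.00.

24.00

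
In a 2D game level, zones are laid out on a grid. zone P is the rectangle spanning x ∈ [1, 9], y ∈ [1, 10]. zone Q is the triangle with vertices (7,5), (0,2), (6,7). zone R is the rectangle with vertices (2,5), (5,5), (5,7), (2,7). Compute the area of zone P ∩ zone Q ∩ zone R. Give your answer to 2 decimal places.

0.82

The intersection is the polygon with vertices (5,6.167), (5,5), (3.6,5).
By the shoelace formula its area is 0.82.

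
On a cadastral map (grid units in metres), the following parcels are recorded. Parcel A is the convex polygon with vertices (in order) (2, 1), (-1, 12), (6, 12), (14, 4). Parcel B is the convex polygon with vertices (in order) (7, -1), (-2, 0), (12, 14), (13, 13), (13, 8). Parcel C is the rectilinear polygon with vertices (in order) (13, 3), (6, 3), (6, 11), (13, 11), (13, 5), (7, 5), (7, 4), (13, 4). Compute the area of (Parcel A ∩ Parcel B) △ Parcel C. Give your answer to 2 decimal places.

|Parcel A ∩ Parcel B| = 48.9143.
|(Parcel A ∩ Parcel B) ∩ Parcel C| = 24.3.
|(Parcel A ∩ Parcel B) △ Parcel C| = 48.9143 + 50 − 48.6 = 50.31.

50.31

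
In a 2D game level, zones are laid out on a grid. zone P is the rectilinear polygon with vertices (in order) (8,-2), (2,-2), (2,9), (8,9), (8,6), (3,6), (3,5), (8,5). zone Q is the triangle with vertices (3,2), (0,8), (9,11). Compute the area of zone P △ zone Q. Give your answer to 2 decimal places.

52.83

|zone P| = 61, |zone Q| = 31.5, |zone P∩zone Q| = 19.8333.
|zone P △ zone Q| = |zone P| + |zone Q| − 2·|zone P∩zone Q| = 61 + 31.5 − 39.6667 = 52.83.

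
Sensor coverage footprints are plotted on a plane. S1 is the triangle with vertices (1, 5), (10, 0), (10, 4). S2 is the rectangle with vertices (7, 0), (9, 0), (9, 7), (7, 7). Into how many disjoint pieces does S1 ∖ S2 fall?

2

S1 ∖ S2 splits into 2 disjoint pieces (area 8, area 3.7778).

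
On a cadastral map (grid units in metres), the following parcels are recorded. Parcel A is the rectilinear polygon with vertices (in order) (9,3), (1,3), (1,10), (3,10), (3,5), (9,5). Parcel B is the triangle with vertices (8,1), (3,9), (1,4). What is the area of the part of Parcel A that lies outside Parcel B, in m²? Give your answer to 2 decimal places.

|Parcel A| = 26, |Parcel A∩Parcel B| = 12.0833.
|Parcel A ∖ Parcel B| = |Parcel A| − |Parcel A∩Parcel B| = 26 − 12.0833 = 13.92.

13.92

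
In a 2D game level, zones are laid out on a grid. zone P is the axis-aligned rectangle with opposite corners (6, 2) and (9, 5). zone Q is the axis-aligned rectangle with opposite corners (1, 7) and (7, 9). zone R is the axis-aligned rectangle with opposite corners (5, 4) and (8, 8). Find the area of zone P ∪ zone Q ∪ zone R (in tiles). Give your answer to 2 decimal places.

By inclusion–exclusion:
Individual areas: |zone P| = 9, |zone Q| = 12, |zone R| = 12.
|zone P∩zone Q| = 0 (no overlap).
|zone P∩zone R|: x∈[6,8], y∈[4,5] → 2·1 = 2.
|zone Q∩zone R|: x∈[5,7], y∈[7,8] → 2·1 = 2.
|zone P∩zone Q∩zone R| = 0.
|zone P ∪ zone Q ∪ zone R| = 33 − 4 + 0 = 29.00.

29.00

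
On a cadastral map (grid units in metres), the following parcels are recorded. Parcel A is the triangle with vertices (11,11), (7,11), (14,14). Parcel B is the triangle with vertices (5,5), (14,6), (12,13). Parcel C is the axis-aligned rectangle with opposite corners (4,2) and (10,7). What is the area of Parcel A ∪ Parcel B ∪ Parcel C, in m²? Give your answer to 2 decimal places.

60.28

By inclusion–exclusion:
Individual areas: |Parcel A| = 6, |Parcel B| = 32.5, |Parcel C| = 30.
|Parcel A∩Parcel B| = 1.3611.
|Parcel A∩Parcel C| = 0.
|Parcel B∩Parcel C| = 6.8611.
|Parcel A∩Parcel B∩Parcel C| = 0.
|Parcel A ∪ Parcel B ∪ Parcel C| = 68.5 − 8.2222 + 0 = 60.28.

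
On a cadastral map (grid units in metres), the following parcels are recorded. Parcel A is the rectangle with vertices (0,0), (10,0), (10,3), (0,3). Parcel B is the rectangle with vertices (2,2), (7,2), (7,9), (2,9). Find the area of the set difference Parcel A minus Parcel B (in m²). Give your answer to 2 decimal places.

|Parcel A∩Parcel B|: x∈[2,7], y∈[2,3] → 5·1 = 5.
|Parcel A| = 30.
|Parcel A ∖ Parcel B| = |Parcel A| − |Parcel A∩Parcel B| = 30 − 5 = 25.00.

25.00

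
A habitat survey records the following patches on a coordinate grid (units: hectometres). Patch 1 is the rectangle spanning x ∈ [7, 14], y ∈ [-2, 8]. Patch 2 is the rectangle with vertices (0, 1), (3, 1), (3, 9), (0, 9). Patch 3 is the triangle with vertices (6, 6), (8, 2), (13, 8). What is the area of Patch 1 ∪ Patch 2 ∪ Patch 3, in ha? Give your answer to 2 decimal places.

95.14

By inclusion–exclusion:
Individual areas: |Patch 1| = 70, |Patch 2| = 24, |Patch 3| = 16.
|Patch 1∩Patch 2| = 0 (no overlap).
|Patch 1∩Patch 3| = 14.8571.
|Patch 2∩Patch 3| = 0.
|Patch 1∩Patch 2∩Patch 3| = 0.
|Patch 1 ∪ Patch 2 ∪ Patch 3| = 110 − 14.8571 + 0 = 95.14.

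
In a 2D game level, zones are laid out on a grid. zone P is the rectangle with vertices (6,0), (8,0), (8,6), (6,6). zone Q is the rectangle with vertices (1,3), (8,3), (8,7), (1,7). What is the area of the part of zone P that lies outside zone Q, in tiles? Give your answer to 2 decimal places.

6.00

|zone P∩zone Q|: x∈[6,8], y∈[3,6] → 2·3 = 6.
|zone P| = 12.
|zone P ∖ zone Q| = |zone P| − |zone P∩zone Q| = 12 − 6 = 6.00.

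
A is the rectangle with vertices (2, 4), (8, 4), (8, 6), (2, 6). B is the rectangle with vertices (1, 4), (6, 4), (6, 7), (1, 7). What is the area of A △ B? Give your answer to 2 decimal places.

11.00

|A∩B|: x∈[2,6], y∈[4,6] → 4·2 = 8.
|A △ B| = |A| + |B| − 2·|A∩B| = 12 + 15 − 16 = 11.00.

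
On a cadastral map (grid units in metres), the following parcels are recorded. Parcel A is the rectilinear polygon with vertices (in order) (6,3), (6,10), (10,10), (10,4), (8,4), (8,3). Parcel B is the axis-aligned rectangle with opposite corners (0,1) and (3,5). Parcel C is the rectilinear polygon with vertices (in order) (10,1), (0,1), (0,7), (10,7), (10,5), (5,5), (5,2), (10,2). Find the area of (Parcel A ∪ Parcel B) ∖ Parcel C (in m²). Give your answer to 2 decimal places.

18.00

|Parcel A ∪ Parcel B| = 38.
|(Parcel A ∪ Parcel B) ∩ Parcel C| = 20.
|(Parcel A ∪ Parcel B) ∖ Parcel C| = 38 − 20 = 18.00.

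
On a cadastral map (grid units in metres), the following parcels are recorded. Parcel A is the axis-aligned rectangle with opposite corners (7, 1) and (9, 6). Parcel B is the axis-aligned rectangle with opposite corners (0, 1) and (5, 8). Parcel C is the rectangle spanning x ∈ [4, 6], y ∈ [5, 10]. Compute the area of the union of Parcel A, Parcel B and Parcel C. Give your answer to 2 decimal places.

By inclusion–exclusion:
Individual areas: |Parcel A| = 10, |Parcel B| = 35, |Parcel C| = 10.
|Parcel A∩Parcel B| = 0 (no overlap).
|Parcel A∩Parcel C| = 0 (no overlap).
|Parcel B∩Parcel C|: x∈[4,5], y∈[5,8] → 1·3 = 3.
|Parcel A∩Parcel B∩Parcel C| = 0.
|Parcel A ∪ Parcel B ∪ Parcel C| = 55 − 3 + 0 = 52.00.

52.00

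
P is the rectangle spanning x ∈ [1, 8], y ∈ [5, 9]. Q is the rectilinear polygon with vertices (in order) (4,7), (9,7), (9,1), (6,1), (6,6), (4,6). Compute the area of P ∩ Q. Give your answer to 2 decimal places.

The intersection is the polygon with vertices (8,5), (6,5), (6,6), (4,6), (4,7), (8,7).
By the shoelace formula its area is 6.00.

6.00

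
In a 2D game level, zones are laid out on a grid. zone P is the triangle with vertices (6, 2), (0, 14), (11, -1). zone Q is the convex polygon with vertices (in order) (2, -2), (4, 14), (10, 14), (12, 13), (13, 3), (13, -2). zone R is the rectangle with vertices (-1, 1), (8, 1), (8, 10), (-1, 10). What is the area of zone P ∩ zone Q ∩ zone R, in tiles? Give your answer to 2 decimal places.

14.05

The intersection is the polygon with vertices (3.417,9.34), (8,3.091), (8,1), (7.667,1), (6,2), (3.2,7.6).
By the shoelace formula its area is 14.05.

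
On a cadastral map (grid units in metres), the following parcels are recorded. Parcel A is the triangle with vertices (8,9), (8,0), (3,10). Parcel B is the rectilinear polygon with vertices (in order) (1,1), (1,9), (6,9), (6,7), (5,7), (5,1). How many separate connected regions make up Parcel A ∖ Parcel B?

1

Parcel A ∖ Parcel B is a single connected region.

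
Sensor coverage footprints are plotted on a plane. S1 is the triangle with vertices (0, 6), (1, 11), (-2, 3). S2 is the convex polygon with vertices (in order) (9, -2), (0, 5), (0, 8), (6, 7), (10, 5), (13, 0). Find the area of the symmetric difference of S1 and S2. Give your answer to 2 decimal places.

|S1| = 3.5, |S2| = 67, |S1∩S2| = 0.3871.
|S1 △ S2| = |S1| + |S2| − 2·|S1∩S2| = 3.5 + 67 − 0.7742 = 69.73.

69.73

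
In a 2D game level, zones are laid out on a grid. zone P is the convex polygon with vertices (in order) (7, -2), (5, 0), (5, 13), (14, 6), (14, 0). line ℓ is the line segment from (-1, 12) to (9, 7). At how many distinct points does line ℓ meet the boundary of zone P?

1

The segment meets the boundary at (5,9).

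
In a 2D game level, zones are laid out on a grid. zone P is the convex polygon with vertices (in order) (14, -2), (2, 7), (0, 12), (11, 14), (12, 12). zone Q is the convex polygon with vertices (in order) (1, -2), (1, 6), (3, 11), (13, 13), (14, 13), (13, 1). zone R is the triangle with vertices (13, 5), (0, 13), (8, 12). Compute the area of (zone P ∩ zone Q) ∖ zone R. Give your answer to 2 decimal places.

72.45

|zone P ∩ zone Q| = 91.6943.
|(zone P ∩ zone Q) ∩ zone R| = 19.2453.
|(zone P ∩ zone Q) ∖ zone R| = 91.6943 − 19.2453 = 72.45.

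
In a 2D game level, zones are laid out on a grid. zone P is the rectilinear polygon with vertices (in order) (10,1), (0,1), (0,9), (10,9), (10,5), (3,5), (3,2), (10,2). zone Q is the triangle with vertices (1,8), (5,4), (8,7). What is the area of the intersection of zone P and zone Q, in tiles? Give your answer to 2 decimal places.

11.00

The intersection is the polygon with vertices (4,5), (1,8), (8,7), (6,5).
By the shoelace formula its area is 11.00.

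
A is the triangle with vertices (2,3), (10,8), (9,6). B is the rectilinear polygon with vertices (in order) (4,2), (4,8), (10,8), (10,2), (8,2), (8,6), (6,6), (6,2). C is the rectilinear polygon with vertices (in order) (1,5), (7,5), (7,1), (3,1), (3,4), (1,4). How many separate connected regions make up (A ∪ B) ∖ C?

2

(A ∪ B) ∖ C splits into 2 disjoint pieces (area 23.419, area 0.0982).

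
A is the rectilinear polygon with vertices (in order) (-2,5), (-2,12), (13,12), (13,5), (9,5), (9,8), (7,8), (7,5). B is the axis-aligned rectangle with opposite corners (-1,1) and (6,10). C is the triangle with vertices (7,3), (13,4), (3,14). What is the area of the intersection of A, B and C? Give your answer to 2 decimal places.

The intersection is the polygon with vertices (6,10), (6,5.75), (4.455,10).
By the shoelace formula its area is 3.28.

3.28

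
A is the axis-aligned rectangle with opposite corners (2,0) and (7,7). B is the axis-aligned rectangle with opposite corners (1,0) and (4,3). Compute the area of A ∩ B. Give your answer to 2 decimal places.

|A∩B|: x∈[2,4], y∈[0,3] → 2·3 = 6.

6.00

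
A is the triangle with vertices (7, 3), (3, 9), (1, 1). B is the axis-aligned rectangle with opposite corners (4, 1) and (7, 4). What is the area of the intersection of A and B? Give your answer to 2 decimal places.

The intersection is the polygon with vertices (7,3), (4,2), (4,4), (6.333,4).
By the shoelace formula its area is 4.17.

4.17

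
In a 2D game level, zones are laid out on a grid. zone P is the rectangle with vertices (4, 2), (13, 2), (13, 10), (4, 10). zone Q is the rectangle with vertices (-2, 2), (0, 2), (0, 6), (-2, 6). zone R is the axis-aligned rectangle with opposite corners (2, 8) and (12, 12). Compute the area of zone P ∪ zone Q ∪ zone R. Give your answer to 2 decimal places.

By inclusion–exclusion:
Individual areas: |zone P| = 72, |zone Q| = 8, |zone R| = 40.
|zone P∩zone Q| = 0 (no overlap).
|zone P∩zone R|: x∈[4,12], y∈[8,10] → 8·2 = 16.
|zone Q∩zone R| = 0 (no overlap).
|zone P∩zone Q∩zone R| = 0.
|zone P ∪ zone Q ∪ zone R| = 120 − 16 + 0 = 104.00.

104.00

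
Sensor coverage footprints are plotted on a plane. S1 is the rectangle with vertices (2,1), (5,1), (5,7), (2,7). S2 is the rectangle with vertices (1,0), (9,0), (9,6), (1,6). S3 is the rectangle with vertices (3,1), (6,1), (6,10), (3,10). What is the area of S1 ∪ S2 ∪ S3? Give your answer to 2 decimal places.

By inclusion–exclusion:
Individual areas: |S1| = 18, |S2| = 48, |S3| = 27.
|S1∩S2|: x∈[2,5], y∈[1,6] → 3·5 = 15.
|S1∩S3|: x∈[3,5], y∈[1,7] → 2·6 = 12.
|S2∩S3|: x∈[3,6], y∈[1,6] → 3·5 = 15.
|S1∩S2∩S3| = 10.
|S1 ∪ S2 ∪ S3| = 93 − 42 + 10 = 61.00.

61.00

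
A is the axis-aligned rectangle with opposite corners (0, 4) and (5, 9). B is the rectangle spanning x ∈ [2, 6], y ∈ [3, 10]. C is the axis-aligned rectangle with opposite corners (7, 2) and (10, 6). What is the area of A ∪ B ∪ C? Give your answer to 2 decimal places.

By inclusion–exclusion:
Individual areas: |A| = 25, |B| = 28, |C| = 12.
|A∩B|: x∈[2,5], y∈[4,9] → 3·5 = 15.
|A∩C| = 0 (no overlap).
|B∩C| = 0 (no overlap).
|A∩B∩C| = 0.
|A ∪ B ∪ C| = 65 − 15 + 0 = 50.00.

50.00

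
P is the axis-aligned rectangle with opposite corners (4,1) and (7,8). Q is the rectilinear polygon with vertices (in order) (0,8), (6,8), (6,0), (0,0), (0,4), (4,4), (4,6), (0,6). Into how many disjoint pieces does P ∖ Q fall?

1

P ∖ Q is a single connected region.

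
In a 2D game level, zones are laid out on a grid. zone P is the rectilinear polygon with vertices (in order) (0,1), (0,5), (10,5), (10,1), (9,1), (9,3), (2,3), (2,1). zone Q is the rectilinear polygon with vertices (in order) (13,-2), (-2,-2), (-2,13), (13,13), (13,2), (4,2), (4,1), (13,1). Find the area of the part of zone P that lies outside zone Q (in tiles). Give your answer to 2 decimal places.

|zone P| = 26, |zone P∩zone Q| = 25.
|zone P ∖ zone Q| = |zone P| − |zone P∩zone Q| = 26 − 25 = 1.00.

1.00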